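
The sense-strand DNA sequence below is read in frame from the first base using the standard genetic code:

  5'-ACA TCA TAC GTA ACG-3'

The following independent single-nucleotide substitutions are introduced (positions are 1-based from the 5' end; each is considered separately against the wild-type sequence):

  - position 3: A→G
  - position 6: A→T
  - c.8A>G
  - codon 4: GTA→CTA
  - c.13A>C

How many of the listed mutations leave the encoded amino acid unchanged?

Codon 1: ACA (Thr) → ACG (Thr) — synonymous.
Codon 2: TCA (Ser) → TCT (Ser) — synonymous.
Codon 3: TAC (Tyr) → TGC (Cys) — missense.
Codon 4: GTA (Val) → CTA (Leu) — missense.
Codon 5: ACG (Thr) → CCG (Pro) — missense.
Synonymous: 2 of 5.

2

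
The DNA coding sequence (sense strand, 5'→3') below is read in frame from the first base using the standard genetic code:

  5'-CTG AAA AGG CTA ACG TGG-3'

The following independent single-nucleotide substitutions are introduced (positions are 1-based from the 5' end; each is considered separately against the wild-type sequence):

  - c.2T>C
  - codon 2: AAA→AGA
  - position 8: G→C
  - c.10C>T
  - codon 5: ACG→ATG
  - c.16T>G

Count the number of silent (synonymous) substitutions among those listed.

Codon 1: CTG (Leu) → CCG (Pro) — missense.
Codon 2: AAA (Lys) → AGA (Arg) — missense.
Codon 3: AGG (Arg) → ACG (Thr) — missense.
Codon 4: CTA (Leu) → TTA (Leu) — synonymous.
Codon 5: ACG (Thr) → ATG (Met) — missense.
Codon 6: TGG (Trp) → GGG (Gly) — missense.
Synonymous: 1 of 6.

1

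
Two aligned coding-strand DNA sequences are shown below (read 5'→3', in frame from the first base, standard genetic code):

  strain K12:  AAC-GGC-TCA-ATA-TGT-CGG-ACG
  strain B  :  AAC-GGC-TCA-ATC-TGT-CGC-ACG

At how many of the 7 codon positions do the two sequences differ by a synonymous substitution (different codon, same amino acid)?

Codon 1: AAC Asn / AAC Asn — identical.
Codon 2: GGC Gly / GGC Gly — identical.
Codon 3: TCA Ser / TCA Ser — identical.
Codon 4: ATA Ile / ATC Ile — synonymous.
Codon 5: TGT Cys / TGT Cys — identical.
Codon 6: CGG Arg / CGC Arg — synonymous.
Codon 7: ACG Thr / ACG Thr — identical.
Synonymous differences: 2.

2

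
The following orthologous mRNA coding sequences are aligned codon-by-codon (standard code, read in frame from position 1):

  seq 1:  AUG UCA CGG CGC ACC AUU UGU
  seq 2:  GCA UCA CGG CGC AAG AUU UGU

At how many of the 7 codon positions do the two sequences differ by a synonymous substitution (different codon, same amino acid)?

0

Codon 1: AUG Met / GCA Ala — nonsynonymous.
Codon 2: UCA Ser / UCA Ser — identical.
Codon 3: CGG Arg / CGG Arg — identical.
Codon 4: CGC Arg / CGC Arg — identical.
Codon 5: ACC Thr / AAG Lys — nonsynonymous.
Codon 6: AUU Ile / AUU Ile — identical.
Codon 7: UGU Cys / UGU Cys — identical.
Synonymous differences: 0.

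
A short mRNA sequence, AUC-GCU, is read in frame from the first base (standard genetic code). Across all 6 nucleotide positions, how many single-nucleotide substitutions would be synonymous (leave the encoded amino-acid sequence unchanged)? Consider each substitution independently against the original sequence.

5

Codon 1 (AUC, Ile): 2 synonymous substitutions.
Codon 2 (GCU, Ala): 3 synonymous substitutions.
Total: 2 + 3 = 5.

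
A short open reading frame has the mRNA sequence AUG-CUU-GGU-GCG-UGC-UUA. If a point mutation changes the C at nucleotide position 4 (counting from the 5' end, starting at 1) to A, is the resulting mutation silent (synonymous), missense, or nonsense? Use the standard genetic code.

missense

Position 4 falls in codon 2: CUU → Leu.
After the substitution the codon is AUU → Ile.
Leu ≠ Ile, so this is a missense mutation.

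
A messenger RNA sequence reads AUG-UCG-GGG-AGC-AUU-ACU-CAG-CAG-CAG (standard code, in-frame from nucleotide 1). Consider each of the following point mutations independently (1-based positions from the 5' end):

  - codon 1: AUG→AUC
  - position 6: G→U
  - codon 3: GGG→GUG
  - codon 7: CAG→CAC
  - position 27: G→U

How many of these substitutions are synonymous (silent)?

Codon 1: AUG (Met) → AUC (Ile) — missense.
Codon 2: UCG (Ser) → UCU (Ser) — synonymous.
Codon 3: GGG (Gly) → GUG (Val) — missense.
Codon 7: CAG (Gln) → CAC (His) — missense.
Codon 9: CAG (Gln) → CAU (His) — missense.
Synonymous: 1 of 5.

1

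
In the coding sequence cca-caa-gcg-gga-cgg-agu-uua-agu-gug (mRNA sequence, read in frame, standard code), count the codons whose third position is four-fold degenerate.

5

Codon 1 CCA (Pro): third position 4-fold.
Codon 2 CAA (Gln): third position 2-fold.
Codon 3 GCG (Ala): third position 4-fold.
Codon 4 GGA (Gly): third position 4-fold.
Codon 5 CGG (Arg): third position 4-fold.
Codon 6 AGU (Ser): third position 2-fold.
Codon 7 UUA (Leu): third position 2-fold.
Codon 8 AGU (Ser): third position 2-fold.
Codon 9 GUG (Val): third position 4-fold.
Four-fold degenerate third positions: 5.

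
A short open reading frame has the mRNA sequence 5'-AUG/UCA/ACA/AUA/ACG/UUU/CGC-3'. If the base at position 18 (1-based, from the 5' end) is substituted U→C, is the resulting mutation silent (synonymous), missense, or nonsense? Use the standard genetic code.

silent

Position 18 falls in codon 6: UUU → Phe.
After the substitution the codon is UUC → Phe.
Both encode Phe, so the change is synonymous.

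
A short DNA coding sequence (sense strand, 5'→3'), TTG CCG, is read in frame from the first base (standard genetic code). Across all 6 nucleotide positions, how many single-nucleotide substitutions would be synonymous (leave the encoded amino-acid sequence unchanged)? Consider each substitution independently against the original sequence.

Codon 1 (TTG, Leu): 2 synonymous substitutions.
Codon 2 (CCG, Pro): 3 synonymous substitutions.
Total: 2 + 3 = 5.

5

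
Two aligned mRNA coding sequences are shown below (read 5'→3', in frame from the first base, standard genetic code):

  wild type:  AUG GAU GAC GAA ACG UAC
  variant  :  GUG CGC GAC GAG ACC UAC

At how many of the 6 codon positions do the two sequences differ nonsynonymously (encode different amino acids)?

2

Codon 1: AUG Met / GUG Val — nonsynonymous.
Codon 2: GAU Asp / CGC Arg — nonsynonymous.
Codon 3: GAC Asp / GAC Asp — identical.
Codon 4: GAA Glu / GAG Glu — synonymous.
Codon 5: ACG Thr / ACC Thr — synonymous.
Codon 6: UAC Tyr / UAC Tyr — identical.
Nonsynonymous differences: 2.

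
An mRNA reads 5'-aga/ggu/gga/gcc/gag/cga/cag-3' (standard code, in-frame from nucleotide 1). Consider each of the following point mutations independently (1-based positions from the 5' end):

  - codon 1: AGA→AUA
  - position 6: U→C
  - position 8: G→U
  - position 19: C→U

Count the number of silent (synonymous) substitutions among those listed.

Codon 1: AGA (Arg) → AUA (Ile) — missense.
Codon 2: GGU (Gly) → GGC (Gly) — synonymous.
Codon 3: GGA (Gly) → GUA (Val) — missense.
Codon 7: CAG (Gln) → UAG (Stop) — nonsense.
Synonymous: 1 of 4.

1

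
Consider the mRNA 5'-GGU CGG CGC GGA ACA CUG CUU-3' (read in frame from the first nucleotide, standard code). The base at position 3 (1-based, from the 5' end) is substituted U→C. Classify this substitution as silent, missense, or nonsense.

silent

Position 3 falls in codon 1: GGU → Gly.
After the substitution the codon is GGC → Gly.
Both encode Gly, so the change is synonymous.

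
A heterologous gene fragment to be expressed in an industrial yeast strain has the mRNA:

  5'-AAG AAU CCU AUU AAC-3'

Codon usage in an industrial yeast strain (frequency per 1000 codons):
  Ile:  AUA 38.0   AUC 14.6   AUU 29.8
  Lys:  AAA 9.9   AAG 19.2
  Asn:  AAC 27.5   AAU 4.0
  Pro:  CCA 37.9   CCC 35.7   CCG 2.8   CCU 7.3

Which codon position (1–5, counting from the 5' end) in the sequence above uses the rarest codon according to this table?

2

Codon 1 AAG (Lys): 19.2 per 1000.
Codon 2 AAU (Asn): 4.0 per 1000.
Codon 3 CCU (Pro): 7.3 per 1000.
Codon 4 AUU (Ile): 29.8 per 1000.
Codon 5 AAC (Asn): 27.5 per 1000.
Lowest frequency is 4.0 at codon 2.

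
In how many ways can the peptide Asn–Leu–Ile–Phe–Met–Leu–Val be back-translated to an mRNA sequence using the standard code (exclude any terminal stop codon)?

Asn: 2 codons.
Leu: 6 codons.
Ile: 3 codons.
Phe: 2 codons.
Met: 1 codon.
Leu: 6 codons.
Val: 4 codons.
2 × 6 × 3 × 2 × 1 × 6 × 4 = 1728.

1728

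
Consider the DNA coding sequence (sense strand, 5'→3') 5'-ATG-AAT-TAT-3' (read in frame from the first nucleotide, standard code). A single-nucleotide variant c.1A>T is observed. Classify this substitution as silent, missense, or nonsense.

missense

Position 1 falls in codon 1: ATG → Met.
After the substitution the codon is TTG → Leu.
Met ≠ Leu, so this is a missense mutation.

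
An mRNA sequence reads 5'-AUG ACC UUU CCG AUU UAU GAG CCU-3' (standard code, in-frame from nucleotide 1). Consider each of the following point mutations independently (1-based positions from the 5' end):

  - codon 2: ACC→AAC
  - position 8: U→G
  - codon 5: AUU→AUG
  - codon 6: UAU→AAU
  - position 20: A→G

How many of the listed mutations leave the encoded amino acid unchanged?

Codon 2: ACC (Thr) → AAC (Asn) — missense.
Codon 3: UUU (Phe) → UGU (Cys) — missense.
Codon 5: AUU (Ile) → AUG (Met) — missense.
Codon 6: UAU (Tyr) → AAU (Asn) — missense.
Codon 7: GAG (Glu) → GGG (Gly) — missense.
Synonymous: 0 of 5.

0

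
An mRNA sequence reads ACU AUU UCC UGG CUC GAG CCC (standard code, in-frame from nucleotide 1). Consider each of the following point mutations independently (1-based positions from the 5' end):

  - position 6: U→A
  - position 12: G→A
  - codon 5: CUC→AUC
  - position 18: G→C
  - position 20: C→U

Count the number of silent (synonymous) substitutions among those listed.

Codon 2: AUU (Ile) → AUA (Ile) — synonymous.
Codon 4: UGG (Trp) → UGA (Stop) — nonsense.
Codon 5: CUC (Leu) → AUC (Ile) — missense.
Codon 6: GAG (Glu) → GAC (Asp) — missense.
Codon 7: CCC (Pro) → CUC (Leu) — missense.
Synonymous: 1 of 5.

1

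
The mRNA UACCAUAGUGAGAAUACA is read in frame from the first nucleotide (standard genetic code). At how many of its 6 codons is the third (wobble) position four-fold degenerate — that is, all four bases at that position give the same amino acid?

1

Codon 1 UAC (Tyr): third position 2-fold.
Codon 2 CAU (His): third position 2-fold.
Codon 3 AGU (Ser): third position 2-fold.
Codon 4 GAG (Glu): third position 2-fold.
Codon 5 AAU (Asn): third position 2-fold.
Codon 6 ACA (Thr): third position 4-fold.
Four-fold degenerate third positions: 1.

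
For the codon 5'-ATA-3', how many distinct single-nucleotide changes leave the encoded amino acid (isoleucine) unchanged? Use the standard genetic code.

2

Position 1: none → 0 synonymous.
Position 2: none → 0 synonymous.
Position 3: ATT, ATC → 2 synonymous.
Total: 0 + 0 + 2 = 2.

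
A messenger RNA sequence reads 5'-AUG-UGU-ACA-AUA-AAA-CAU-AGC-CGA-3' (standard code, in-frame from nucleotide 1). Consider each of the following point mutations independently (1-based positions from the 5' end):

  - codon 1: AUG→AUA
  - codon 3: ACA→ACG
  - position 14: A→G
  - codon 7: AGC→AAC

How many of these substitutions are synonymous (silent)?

1

Codon 1: AUG (Met) → AUA (Ile) — missense.
Codon 3: ACA (Thr) → ACG (Thr) — synonymous.
Codon 5: AAA (Lys) → AGA (Arg) — missense.
Codon 7: AGC (Ser) → AAC (Asn) — missense.
Synonymous: 1 of 4.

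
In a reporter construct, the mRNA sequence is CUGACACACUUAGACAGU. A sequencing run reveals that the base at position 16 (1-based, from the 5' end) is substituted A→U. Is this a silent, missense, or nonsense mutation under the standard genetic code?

missense

Position 16 falls in codon 6: AGU → Ser.
After the substitution the codon is UGU → Cys.
Ser ≠ Cys, so this is a missense mutation.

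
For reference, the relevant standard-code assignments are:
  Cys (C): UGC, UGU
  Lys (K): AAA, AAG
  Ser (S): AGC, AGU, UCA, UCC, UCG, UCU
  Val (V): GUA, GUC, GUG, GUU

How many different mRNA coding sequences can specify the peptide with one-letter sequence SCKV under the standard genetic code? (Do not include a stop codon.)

96

Ser: 6 codons.
Cys: 2 codons.
Lys: 2 codons.
Val: 4 codons.
6 × 2 × 2 × 4 = 96.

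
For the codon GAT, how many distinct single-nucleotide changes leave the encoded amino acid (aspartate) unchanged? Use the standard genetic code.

Position 1: none → 0 synonymous.
Position 2: none → 0 synonymous.
Position 3: GAC → 1 synonymous.
Total: 0 + 0 + 1 = 1.

1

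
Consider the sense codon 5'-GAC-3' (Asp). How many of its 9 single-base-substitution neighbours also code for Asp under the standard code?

Position 1: none → 0 synonymous.
Position 2: none → 0 synonymous.
Position 3: GAU → 1 synonymous.
Total: 0 + 0 + 1 = 1.

1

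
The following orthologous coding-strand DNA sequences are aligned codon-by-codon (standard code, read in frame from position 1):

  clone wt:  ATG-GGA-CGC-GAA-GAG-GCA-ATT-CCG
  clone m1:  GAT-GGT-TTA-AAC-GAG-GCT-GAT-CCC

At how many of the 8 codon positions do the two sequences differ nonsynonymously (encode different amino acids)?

4

Codon 1: ATG Met / GAT Asp — nonsynonymous.
Codon 2: GGA Gly / GGT Gly — synonymous.
Codon 3: CGC Arg / TTA Leu — nonsynonymous.
Codon 4: GAA Glu / AAC Asn — nonsynonymous.
Codon 5: GAG Glu / GAG Glu — identical.
Codon 6: GCA Ala / GCT Ala — synonymous.
Codon 7: ATT Ile / GAT Asp — nonsynonymous.
Codon 8: CCG Pro / CCC Pro — synonymous.
Nonsynonymous differences: 4.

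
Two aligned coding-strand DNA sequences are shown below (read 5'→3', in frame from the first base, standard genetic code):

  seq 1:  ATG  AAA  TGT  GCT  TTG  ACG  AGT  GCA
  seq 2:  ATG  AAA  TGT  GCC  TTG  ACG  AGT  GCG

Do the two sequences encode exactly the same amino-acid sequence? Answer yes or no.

Codon 1: ATG Met / ATG Met — identical.
Codon 2: AAA Lys / AAA Lys — identical.
Codon 3: TGT Cys / TGT Cys — identical.
Codon 4: GCT Ala / GCC Ala — synonymous.
Codon 5: TTG Leu / TTG Leu — identical.
Codon 6: ACG Thr / ACG Thr — identical.
Codon 7: AGT Ser / AGT Ser — identical.
Codon 8: GCA Ala / GCG Ala — synonymous.
Nonsynonymous differences: 0 → same protein.

yes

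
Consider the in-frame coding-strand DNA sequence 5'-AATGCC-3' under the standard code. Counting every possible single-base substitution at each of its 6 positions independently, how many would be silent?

4

Codon 1 (AAT, Asn): 1 synonymous substitution.
Codon 2 (GCC, Ala): 3 synonymous substitutions.
Total: 1 + 3 = 4.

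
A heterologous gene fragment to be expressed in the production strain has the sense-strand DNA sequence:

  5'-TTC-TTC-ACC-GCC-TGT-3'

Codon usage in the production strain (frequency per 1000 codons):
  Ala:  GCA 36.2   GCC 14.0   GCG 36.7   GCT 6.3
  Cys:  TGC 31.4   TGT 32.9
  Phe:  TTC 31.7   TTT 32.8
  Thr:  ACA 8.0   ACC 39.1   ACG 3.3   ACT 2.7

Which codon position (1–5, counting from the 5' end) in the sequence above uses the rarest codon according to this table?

Codon 1 TTC (Phe): 31.7 per 1000.
Codon 2 TTC (Phe): 31.7 per 1000.
Codon 3 ACC (Thr): 39.1 per 1000.
Codon 4 GCC (Ala): 14.0 per 1000.
Codon 5 TGT (Cys): 32.9 per 1000.
Lowest frequency is 14.0 at codon 4.

4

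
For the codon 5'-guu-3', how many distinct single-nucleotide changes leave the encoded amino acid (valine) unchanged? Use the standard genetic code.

3

Position 1: none → 0 synonymous.
Position 2: none → 0 synonymous.
Position 3: GUC, GUA, GUG → 3 synonymous.
Total: 0 + 0 + 3 = 3.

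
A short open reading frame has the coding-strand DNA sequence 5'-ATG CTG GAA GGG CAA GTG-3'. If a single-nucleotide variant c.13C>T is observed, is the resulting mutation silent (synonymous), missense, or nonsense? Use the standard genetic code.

Position 13 falls in codon 5: CAA → Gln.
After the substitution the codon is TAA → Stop.
The new codon is a stop codon, so this is a nonsense mutation.

nonsense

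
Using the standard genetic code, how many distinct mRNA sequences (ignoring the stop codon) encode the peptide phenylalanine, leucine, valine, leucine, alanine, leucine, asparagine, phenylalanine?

Phe: 2 codons.
Leu: 6 codons.
Val: 4 codons.
Leu: 6 codons.
Ala: 4 codons.
Leu: 6 codons.
Asn: 2 codons.
Phe: 2 codons.
2 × 6 × 4 × 6 × 4 × 6 × 2 × 2 = 27648.

27648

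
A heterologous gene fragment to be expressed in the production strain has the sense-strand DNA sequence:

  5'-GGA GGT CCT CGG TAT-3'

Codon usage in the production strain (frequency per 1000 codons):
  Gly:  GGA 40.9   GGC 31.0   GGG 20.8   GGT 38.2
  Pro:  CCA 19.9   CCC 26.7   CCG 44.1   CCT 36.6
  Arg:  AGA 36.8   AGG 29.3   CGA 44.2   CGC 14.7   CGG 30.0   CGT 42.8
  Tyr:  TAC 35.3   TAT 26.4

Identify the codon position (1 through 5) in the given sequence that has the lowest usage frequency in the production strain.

Codon 1 GGA (Gly): 40.9 per 1000.
Codon 2 GGT (Gly): 38.2 per 1000.
Codon 3 CCT (Pro): 36.6 per 1000.
Codon 4 CGG (Arg): 30.0 per 1000.
Codon 5 TAT (Tyr): 26.4 per 1000.
Lowest frequency is 26.4 at codon 5.

5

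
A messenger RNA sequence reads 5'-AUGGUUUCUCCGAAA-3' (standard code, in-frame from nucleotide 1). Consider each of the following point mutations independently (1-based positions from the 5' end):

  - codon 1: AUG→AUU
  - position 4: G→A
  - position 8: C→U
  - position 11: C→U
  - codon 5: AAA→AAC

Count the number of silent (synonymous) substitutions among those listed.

Codon 1: AUG (Met) → AUU (Ile) — missense.
Codon 2: GUU (Val) → AUU (Ile) — missense.
Codon 3: UCU (Ser) → UUU (Phe) — missense.
Codon 4: CCG (Pro) → CUG (Leu) — missense.
Codon 5: AAA (Lys) → AAC (Asn) — missense.
Synonymous: 0 of 5.

0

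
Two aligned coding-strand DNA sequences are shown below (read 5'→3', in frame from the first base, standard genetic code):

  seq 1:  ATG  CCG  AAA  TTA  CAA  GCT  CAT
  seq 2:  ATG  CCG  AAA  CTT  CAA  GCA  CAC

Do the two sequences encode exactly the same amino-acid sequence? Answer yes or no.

Codon 1: ATG Met / ATG Met — identical.
Codon 2: CCG Pro / CCG Pro — identical.
Codon 3: AAA Lys / AAA Lys — identical.
Codon 4: TTA Leu / CTT Leu — synonymous.
Codon 5: CAA Gln / CAA Gln — identical.
Codon 6: GCT Ala / GCA Ala — synonymous.
Codon 7: CAT His / CAC His — synonymous.
Nonsynonymous differences: 0 → same protein.

yes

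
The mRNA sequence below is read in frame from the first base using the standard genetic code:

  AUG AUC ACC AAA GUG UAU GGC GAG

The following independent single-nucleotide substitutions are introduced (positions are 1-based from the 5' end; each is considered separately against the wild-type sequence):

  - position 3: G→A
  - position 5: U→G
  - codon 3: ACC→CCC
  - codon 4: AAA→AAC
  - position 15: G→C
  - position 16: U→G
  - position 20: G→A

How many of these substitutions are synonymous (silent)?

Codon 1: AUG (Met) → AUA (Ile) — missense.
Codon 2: AUC (Ile) → AGC (Ser) — missense.
Codon 3: ACC (Thr) → CCC (Pro) — missense.
Codon 4: AAA (Lys) → AAC (Asn) — missense.
Codon 5: GUG (Val) → GUC (Val) — synonymous.
Codon 6: UAU (Tyr) → GAU (Asp) — missense.
Codon 7: GGC (Gly) → GAC (Asp) — missense.
Synonymous: 1 of 7.

1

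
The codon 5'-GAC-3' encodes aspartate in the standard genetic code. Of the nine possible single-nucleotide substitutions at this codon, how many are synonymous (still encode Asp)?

Position 1: none → 0 synonymous.
Position 2: none → 0 synonymous.
Position 3: GAU → 1 synonymous.
Total: 0 + 0 + 1 = 1.

1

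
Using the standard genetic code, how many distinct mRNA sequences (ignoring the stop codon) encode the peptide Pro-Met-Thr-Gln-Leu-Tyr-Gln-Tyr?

Pro: 4 codons.
Met: 1 codon.
Thr: 4 codons.
Gln: 2 codons.
Leu: 6 codons.
Tyr: 2 codons.
Gln: 2 codons.
Tyr: 2 codons.
4 × 1 × 4 × 2 × 6 × 2 × 2 × 2 = 1536.

1536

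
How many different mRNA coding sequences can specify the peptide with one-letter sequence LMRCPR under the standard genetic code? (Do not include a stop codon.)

1728

Leu: 6 codons.
Met: 1 codon.
Arg: 6 codons.
Cys: 2 codons.
Pro: 4 codons.
Arg: 6 codons.
6 × 1 × 6 × 2 × 4 × 6 = 1728.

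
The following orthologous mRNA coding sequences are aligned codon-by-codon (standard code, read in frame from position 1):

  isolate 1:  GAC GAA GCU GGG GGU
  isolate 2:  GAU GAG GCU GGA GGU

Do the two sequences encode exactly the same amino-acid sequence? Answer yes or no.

yes

Codon 1: GAC Asp / GAU Asp — synonymous.
Codon 2: GAA Glu / GAG Glu — synonymous.
Codon 3: GCU Ala / GCU Ala — identical.
Codon 4: GGG Gly / GGA Gly — synonymous.
Codon 5: GGU Gly / GGU Gly — identical.
Nonsynonymous differences: 0 → same protein.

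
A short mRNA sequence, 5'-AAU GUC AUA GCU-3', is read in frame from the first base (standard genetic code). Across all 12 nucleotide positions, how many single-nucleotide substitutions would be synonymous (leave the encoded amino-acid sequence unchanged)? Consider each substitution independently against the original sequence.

9

Codon 1 (AAU, Asn): 1 synonymous substitution.
Codon 2 (GUC, Val): 3 synonymous substitutions.
Codon 3 (AUA, Ile): 2 synonymous substitutions.
Codon 4 (GCU, Ala): 3 synonymous substitutions.
Total: 1 + 3 + 2 + 3 = 9.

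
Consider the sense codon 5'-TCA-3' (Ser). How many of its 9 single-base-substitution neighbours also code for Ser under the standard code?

Position 1: none → 0 synonymous.
Position 2: none → 0 synonymous.
Position 3: TCT, TCC, TCG → 3 synonymous.
Total: 0 + 0 + 3 = 3.

3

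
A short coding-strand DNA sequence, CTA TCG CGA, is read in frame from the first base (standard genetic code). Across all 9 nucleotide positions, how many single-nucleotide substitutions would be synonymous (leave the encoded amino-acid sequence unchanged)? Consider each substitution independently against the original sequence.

11

Codon 1 (CTA, Leu): 4 synonymous substitutions.
Codon 2 (TCG, Ser): 3 synonymous substitutions.
Codon 3 (CGA, Arg): 4 synonymous substitutions.
Total: 4 + 3 + 4 = 11.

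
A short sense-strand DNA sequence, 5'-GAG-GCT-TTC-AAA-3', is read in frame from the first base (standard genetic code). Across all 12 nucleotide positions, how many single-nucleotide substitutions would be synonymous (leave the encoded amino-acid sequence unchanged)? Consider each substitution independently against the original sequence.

Codon 1 (GAG, Glu): 1 synonymous substitution.
Codon 2 (GCT, Ala): 3 synonymous substitutions.
Codon 3 (TTC, Phe): 1 synonymous substitution.
Codon 4 (AAA, Lys): 1 synonymous substitution.
Total: 1 + 3 + 1 + 1 = 6.

6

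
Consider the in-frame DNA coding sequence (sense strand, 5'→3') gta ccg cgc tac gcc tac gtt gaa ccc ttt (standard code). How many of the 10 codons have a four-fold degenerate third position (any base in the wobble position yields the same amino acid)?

Codon 1 GTA (Val): third position 4-fold.
Codon 2 CCG (Pro): third position 4-fold.
Codon 3 CGC (Arg): third position 4-fold.
Codon 4 TAC (Tyr): third position 2-fold.
Codon 5 GCC (Ala): third position 4-fold.
Codon 6 TAC (Tyr): third position 2-fold.
Codon 7 GTT (Val): third position 4-fold.
Codon 8 GAA (Glu): third position 2-fold.
Codon 9 CCC (Pro): third position 4-fold.
Codon 10 TTT (Phe): third position 2-fold.
Four-fold degenerate third positions: 6.

6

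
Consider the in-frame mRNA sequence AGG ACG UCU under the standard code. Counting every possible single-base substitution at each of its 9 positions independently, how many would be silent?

Codon 1 (AGG, Arg): 2 synonymous substitutions.
Codon 2 (ACG, Thr): 3 synonymous substitutions.
Codon 3 (UCU, Ser): 3 synonymous substitutions.
Total: 2 + 3 + 3 = 8.

8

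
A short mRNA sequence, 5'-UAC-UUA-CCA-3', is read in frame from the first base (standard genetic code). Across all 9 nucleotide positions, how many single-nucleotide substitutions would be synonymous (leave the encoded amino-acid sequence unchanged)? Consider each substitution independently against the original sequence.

6

Codon 1 (UAC, Tyr): 1 synonymous substitution.
Codon 2 (UUA, Leu): 2 synonymous substitutions.
Codon 3 (CCA, Pro): 3 synonymous substitutions.
Total: 1 + 2 + 3 = 6.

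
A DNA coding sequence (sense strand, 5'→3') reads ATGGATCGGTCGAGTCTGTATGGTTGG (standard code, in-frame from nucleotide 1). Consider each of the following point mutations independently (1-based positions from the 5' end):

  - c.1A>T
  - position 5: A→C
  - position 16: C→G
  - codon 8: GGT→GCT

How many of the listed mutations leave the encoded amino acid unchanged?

Codon 1: ATG (Met) → TTG (Leu) — missense.
Codon 2: GAT (Asp) → GCT (Ala) — missense.
Codon 6: CTG (Leu) → GTG (Val) — missense.
Codon 8: GGT (Gly) → GCT (Ala) — missense.
Synonymous: 0 of 4.

0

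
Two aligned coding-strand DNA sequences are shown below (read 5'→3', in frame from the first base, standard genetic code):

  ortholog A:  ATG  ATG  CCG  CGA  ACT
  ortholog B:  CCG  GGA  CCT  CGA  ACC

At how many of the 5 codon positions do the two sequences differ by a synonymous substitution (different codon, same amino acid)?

Codon 1: ATG Met / CCG Pro — nonsynonymous.
Codon 2: ATG Met / GGA Gly — nonsynonymous.
Codon 3: CCG Pro / CCT Pro — synonymous.
Codon 4: CGA Arg / CGA Arg — identical.
Codon 5: ACT Thr / ACC Thr — synonymous.
Synonymous differences: 2.

2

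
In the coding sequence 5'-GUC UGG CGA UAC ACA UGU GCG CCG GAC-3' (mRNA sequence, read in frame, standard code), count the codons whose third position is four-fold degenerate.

Codon 1 GUC (Val): third position 4-fold.
Codon 2 UGG (Trp): third position 1-fold.
Codon 3 CGA (Arg): third position 4-fold.
Codon 4 UAC (Tyr): third position 2-fold.
Codon 5 ACA (Thr): third position 4-fold.
Codon 6 UGU (Cys): third position 2-fold.
Codon 7 GCG (Ala): third position 4-fold.
Codon 8 CCG (Pro): third position 4-fold.
Codon 9 GAC (Asp): third position 2-fold.
Four-fold degenerate third positions: 5.

5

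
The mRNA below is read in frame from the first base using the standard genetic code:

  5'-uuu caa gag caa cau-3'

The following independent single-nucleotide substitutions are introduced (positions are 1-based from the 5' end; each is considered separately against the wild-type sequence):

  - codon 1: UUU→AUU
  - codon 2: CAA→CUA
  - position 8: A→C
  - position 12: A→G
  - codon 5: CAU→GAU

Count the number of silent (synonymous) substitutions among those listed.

Codon 1: UUU (Phe) → AUU (Ile) — missense.
Codon 2: CAA (Gln) → CUA (Leu) — missense.
Codon 3: GAG (Glu) → GCG (Ala) — missense.
Codon 4: CAA (Gln) → CAG (Gln) — synonymous.
Codon 5: CAU (His) → GAU (Asp) — missense.
Synonymous: 1 of 5.

1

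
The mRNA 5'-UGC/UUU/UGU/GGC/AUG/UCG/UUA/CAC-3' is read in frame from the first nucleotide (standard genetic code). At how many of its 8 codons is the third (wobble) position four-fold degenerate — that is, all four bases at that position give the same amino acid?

Codon 1 UGC (Cys): third position 2-fold.
Codon 2 UUU (Phe): third position 2-fold.
Codon 3 UGU (Cys): third position 2-fold.
Codon 4 GGC (Gly): third position 4-fold.
Codon 5 AUG (Met): third position 1-fold.
Codon 6 UCG (Ser): third position 4-fold.
Codon 7 UUA (Leu): third position 2-fold.
Codon 8 CAC (His): third position 2-fold.
Four-fold degenerate third positions: 2.

2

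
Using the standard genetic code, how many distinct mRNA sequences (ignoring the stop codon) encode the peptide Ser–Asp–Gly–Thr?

Ser: 6 codons.
Asp: 2 codons.
Gly: 4 codons.
Thr: 4 codons.
6 × 2 × 4 × 4 = 192.

192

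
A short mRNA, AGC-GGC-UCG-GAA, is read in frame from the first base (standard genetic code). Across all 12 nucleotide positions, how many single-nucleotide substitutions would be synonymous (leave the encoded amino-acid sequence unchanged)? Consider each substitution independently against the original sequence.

8

Codon 1 (AGC, Ser): 1 synonymous substitution.
Codon 2 (GGC, Gly): 3 synonymous substitutions.
Codon 3 (UCG, Ser): 3 synonymous substitutions.
Codon 4 (GAA, Glu): 1 synonymous substitution.
Total: 1 + 3 + 3 + 1 = 8.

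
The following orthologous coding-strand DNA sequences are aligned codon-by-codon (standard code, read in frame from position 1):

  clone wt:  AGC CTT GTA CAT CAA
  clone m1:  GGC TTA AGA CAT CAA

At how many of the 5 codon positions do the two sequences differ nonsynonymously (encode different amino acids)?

Codon 1: AGC Ser / GGC Gly — nonsynonymous.
Codon 2: CTT Leu / TTA Leu — synonymous.
Codon 3: GTA Val / AGA Arg — nonsynonymous.
Codon 4: CAT His / CAT His — identical.
Codon 5: CAA Gln / CAA Gln — identical.
Nonsynonymous differences: 2.

2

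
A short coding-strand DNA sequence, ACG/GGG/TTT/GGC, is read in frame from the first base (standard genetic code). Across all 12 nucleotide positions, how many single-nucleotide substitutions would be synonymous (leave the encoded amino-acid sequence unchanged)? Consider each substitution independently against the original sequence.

Codon 1 (ACG, Thr): 3 synonymous substitutions.
Codon 2 (GGG, Gly): 3 synonymous substitutions.
Codon 3 (TTT, Phe): 1 synonymous substitution.
Codon 4 (GGC, Gly): 3 synonymous substitutions.
Total: 3 + 3 + 1 + 3 = 10.

10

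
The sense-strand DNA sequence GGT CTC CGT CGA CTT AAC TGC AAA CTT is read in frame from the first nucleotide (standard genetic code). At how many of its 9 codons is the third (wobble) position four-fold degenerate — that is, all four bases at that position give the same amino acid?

6

Codon 1 GGT (Gly): third position 4-fold.
Codon 2 CTC (Leu): third position 4-fold.
Codon 3 CGT (Arg): third position 4-fold.
Codon 4 CGA (Arg): third position 4-fold.
Codon 5 CTT (Leu): third position 4-fold.
Codon 6 AAC (Asn): third position 2-fold.
Codon 7 TGC (Cys): third position 2-fold.
Codon 8 AAA (Lys): third position 2-fold.
Codon 9 CTT (Leu): third position 4-fold.
Four-fold degenerate third positions: 6.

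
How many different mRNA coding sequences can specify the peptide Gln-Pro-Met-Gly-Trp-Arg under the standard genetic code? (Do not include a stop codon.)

Gln: 2 codons.
Pro: 4 codons.
Met: 1 codon.
Gly: 4 codons.
Trp: 1 codon.
Arg: 6 codons.
2 × 4 × 1 × 4 × 1 × 6 = 192.

192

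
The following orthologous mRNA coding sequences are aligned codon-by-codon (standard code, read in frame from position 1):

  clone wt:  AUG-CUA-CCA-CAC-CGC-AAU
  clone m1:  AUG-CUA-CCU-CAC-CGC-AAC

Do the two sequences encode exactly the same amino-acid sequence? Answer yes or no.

yes

Codon 1: AUG Met / AUG Met — identical.
Codon 2: CUA Leu / CUA Leu — identical.
Codon 3: CCA Pro / CCU Pro — synonymous.
Codon 4: CAC His / CAC His — identical.
Codon 5: CGC Arg / CGC Arg — identical.
Codon 6: AAU Asn / AAC Asn — synonymous.
Nonsynonymous differences: 0 → same protein.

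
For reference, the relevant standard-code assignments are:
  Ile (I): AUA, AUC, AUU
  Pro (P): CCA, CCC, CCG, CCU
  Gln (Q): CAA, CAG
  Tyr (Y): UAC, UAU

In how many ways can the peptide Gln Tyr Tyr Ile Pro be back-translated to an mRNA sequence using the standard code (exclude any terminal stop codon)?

96

Gln: 2 codons.
Tyr: 2 codons.
Tyr: 2 codons.
Ile: 3 codons.
Pro: 4 codons.
2 × 2 × 2 × 3 × 4 = 96.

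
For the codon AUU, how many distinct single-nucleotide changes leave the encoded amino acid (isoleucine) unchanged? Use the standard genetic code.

Position 1: none → 0 synonymous.
Position 2: none → 0 synonymous.
Position 3: AUC, AUA → 2 synonymous.
Total: 0 + 0 + 2 = 2.

2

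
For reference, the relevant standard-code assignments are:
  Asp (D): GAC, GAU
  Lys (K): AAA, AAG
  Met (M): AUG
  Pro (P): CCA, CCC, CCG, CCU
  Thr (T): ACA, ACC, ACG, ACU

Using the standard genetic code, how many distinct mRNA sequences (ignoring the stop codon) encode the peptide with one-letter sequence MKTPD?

Met: 1 codon.
Lys: 2 codons.
Thr: 4 codons.
Pro: 4 codons.
Asp: 2 codons.
1 × 2 × 4 × 4 × 2 = 64.

64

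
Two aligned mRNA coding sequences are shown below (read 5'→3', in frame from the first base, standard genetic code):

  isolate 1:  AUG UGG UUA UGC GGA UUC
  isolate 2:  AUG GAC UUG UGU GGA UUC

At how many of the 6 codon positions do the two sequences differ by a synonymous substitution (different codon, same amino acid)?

Codon 1: AUG Met / AUG Met — identical.
Codon 2: UGG Trp / GAC Asp — nonsynonymous.
Codon 3: UUA Leu / UUG Leu — synonymous.
Codon 4: UGC Cys / UGU Cys — synonymous.
Codon 5: GGA Gly / GGA Gly — identical.
Codon 6: UUC Phe / UUC Phe — identical.
Synonymous differences: 2.

2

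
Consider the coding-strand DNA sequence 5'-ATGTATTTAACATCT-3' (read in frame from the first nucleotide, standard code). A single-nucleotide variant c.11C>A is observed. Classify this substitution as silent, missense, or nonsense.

Position 11 falls in codon 4: ACA → Thr.
After the substitution the codon is AAA → Lys.
Thr ≠ Lys, so this is a missense mutation.

missense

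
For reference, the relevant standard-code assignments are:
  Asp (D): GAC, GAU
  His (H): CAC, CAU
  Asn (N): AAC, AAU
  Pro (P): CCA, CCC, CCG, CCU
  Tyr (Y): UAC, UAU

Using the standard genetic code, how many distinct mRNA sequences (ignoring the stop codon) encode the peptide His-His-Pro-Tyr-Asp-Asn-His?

His: 2 codons.
His: 2 codons.
Pro: 4 codons.
Tyr: 2 codons.
Asp: 2 codons.
Asn: 2 codons.
His: 2 codons.
2 × 2 × 4 × 2 × 2 × 2 × 2 = 256.

256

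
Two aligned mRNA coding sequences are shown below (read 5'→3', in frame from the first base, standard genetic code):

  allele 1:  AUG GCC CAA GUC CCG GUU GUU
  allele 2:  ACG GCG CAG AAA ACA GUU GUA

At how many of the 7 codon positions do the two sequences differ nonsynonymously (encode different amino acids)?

Codon 1: AUG Met / ACG Thr — nonsynonymous.
Codon 2: GCC Ala / GCG Ala — synonymous.
Codon 3: CAA Gln / CAG Gln — synonymous.
Codon 4: GUC Val / AAA Lys — nonsynonymous.
Codon 5: CCG Pro / ACA Thr — nonsynonymous.
Codon 6: GUU Val / GUU Val — identical.
Codon 7: GUU Val / GUA Val — synonymous.
Nonsynonymous differences: 3.

3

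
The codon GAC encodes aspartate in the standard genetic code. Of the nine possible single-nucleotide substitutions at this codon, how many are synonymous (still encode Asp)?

Position 1: none → 0 synonymous.
Position 2: none → 0 synonymous.
Position 3: GAU → 1 synonymous.
Total: 0 + 0 + 1 = 1.

1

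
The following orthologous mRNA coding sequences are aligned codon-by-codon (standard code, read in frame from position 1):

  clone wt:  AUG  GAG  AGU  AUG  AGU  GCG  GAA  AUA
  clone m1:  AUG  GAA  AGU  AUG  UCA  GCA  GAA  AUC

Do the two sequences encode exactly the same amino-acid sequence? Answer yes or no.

Codon 1: AUG Met / AUG Met — identical.
Codon 2: GAG Glu / GAA Glu — synonymous.
Codon 3: AGU Ser / AGU Ser — identical.
Codon 4: AUG Met / AUG Met — identical.
Codon 5: AGU Ser / UCA Ser — synonymous.
Codon 6: GCG Ala / GCA Ala — synonymous.
Codon 7: GAA Glu / GAA Glu — identical.
Codon 8: AUA Ile / AUC Ile — synonymous.
Nonsynonymous differences: 0 → same protein.

yes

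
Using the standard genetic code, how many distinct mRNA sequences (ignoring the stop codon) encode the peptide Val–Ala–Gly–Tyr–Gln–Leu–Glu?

3072

Val: 4 codons.
Ala: 4 codons.
Gly: 4 codons.
Tyr: 2 codons.
Gln: 2 codons.
Leu: 6 codons.
Glu: 2 codons.
4 × 4 × 4 × 2 × 2 × 6 × 2 = 3072.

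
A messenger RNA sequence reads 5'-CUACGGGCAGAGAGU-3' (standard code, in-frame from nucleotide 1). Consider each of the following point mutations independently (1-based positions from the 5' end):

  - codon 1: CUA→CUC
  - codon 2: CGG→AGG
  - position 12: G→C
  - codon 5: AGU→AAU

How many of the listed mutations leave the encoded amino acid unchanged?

2

Codon 1: CUA (Leu) → CUC (Leu) — synonymous.
Codon 2: CGG (Arg) → AGG (Arg) — synonymous.
Codon 4: GAG (Glu) → GAC (Asp) — missense.
Codon 5: AGU (Ser) → AAU (Asn) — missense.
Synonymous: 2 of 4.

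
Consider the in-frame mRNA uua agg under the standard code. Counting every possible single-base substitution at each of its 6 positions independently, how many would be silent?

4

Codon 1 (UUA, Leu): 2 synonymous substitutions.
Codon 2 (AGG, Arg): 2 synonymous substitutions.
Total: 2 + 2 = 4.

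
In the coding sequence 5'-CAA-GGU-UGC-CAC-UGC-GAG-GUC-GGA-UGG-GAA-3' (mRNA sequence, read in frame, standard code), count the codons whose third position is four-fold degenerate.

Codon 1 CAA (Gln): third position 2-fold.
Codon 2 GGU (Gly): third position 4-fold.
Codon 3 UGC (Cys): third position 2-fold.
Codon 4 CAC (His): third position 2-fold.
Codon 5 UGC (Cys): third position 2-fold.
Codon 6 GAG (Glu): third position 2-fold.
Codon 7 GUC (Val): third position 4-fold.
Codon 8 GGA (Gly): third position 4-fold.
Codon 9 UGG (Trp): third position 1-fold.
Codon 10 GAA (Glu): third position 2-fold.
Four-fold degenerate third positions: 3.

3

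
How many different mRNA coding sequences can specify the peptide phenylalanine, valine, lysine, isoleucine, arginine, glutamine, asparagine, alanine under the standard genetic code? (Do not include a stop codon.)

Phe: 2 codons.
Val: 4 codons.
Lys: 2 codons.
Ile: 3 codons.
Arg: 6 codons.
Gln: 2 codons.
Asn: 2 codons.
Ala: 4 codons.
2 × 4 × 2 × 3 × 6 × 2 × 2 × 4 = 4608.

4608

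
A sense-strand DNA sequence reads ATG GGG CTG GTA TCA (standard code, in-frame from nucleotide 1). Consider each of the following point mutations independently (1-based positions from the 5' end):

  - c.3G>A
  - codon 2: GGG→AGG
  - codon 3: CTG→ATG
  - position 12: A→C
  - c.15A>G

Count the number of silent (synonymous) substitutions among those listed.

2

Codon 1: ATG (Met) → ATA (Ile) — missense.
Codon 2: GGG (Gly) → AGG (Arg) — missense.
Codon 3: CTG (Leu) → ATG (Met) — missense.
Codon 4: GTA (Val) → GTC (Val) — synonymous.
Codon 5: TCA (Ser) → TCG (Ser) — synonymous.
Synonymous: 2 of 5.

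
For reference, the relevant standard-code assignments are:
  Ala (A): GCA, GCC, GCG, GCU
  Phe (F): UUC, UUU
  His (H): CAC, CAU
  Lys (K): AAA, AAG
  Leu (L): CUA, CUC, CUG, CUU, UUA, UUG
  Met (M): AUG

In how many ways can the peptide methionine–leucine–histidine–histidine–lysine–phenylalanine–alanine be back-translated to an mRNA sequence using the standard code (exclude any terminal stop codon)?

384

Met: 1 codon.
Leu: 6 codons.
His: 2 codons.
His: 2 codons.
Lys: 2 codons.
Phe: 2 codons.
Ala: 4 codons.
1 × 6 × 2 × 2 × 2 × 2 × 4 = 384.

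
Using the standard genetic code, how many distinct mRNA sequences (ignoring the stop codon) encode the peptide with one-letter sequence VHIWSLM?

Val: 4 codons.
His: 2 codons.
Ile: 3 codons.
Trp: 1 codon.
Ser: 6 codons.
Leu: 6 codons.
Met: 1 codon.
4 × 2 × 3 × 1 × 6 × 6 × 1 = 864.

864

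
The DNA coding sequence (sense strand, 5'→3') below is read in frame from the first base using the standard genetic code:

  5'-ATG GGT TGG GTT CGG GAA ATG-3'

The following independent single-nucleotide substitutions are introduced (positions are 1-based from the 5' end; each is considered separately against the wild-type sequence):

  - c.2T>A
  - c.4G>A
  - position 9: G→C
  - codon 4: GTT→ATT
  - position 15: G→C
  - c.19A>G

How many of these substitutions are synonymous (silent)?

Codon 1: ATG (Met) → AAG (Lys) — missense.
Codon 2: GGT (Gly) → AGT (Ser) — missense.
Codon 3: TGG (Trp) → TGC (Cys) — missense.
Codon 4: GTT (Val) → ATT (Ile) — missense.
Codon 5: CGG (Arg) → CGC (Arg) — synonymous.
Codon 7: ATG (Met) → GTG (Val) — missense.
Synonymous: 1 of 6.

1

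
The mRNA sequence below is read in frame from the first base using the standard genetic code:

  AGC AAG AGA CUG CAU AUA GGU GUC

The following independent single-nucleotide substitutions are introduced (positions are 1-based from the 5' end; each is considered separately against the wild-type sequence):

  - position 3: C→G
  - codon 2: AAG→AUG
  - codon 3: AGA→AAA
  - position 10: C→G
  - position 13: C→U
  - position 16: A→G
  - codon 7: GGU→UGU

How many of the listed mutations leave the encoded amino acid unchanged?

Codon 1: AGC (Ser) → AGG (Arg) — missense.
Codon 2: AAG (Lys) → AUG (Met) — missense.
Codon 3: AGA (Arg) → AAA (Lys) — missense.
Codon 4: CUG (Leu) → GUG (Val) — missense.
Codon 5: CAU (His) → UAU (Tyr) — missense.
Codon 6: AUA (Ile) → GUA (Val) — missense.
Codon 7: GGU (Gly) → UGU (Cys) — missense.
Synonymous: 0 of 7.

0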